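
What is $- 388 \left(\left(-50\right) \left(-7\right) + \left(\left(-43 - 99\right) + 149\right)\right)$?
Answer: $-138516$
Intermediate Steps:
$- 388 \left(\left(-50\right) \left(-7\right) + \left(\left(-43 - 99\right) + 149\right)\right) = - 388 \left(350 + \left(-142 + 149\right)\right) = - 388 \left(350 + 7\right) = \left(-388\right) 357 = -138516$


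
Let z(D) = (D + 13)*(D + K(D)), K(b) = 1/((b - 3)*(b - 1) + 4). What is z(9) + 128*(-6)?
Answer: -14809/26 ≈ -569.58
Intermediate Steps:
K(b) = 1/(4 + (-1 + b)*(-3 + b)) (K(b) = 1/((-3 + b)*(-1 + b) + 4) = 1/((-1 + b)*(-3 + b) + 4) = 1/(4 + (-1 + b)*(-3 + b)))
z(D) = (13 + D)*(D + 1/(7 + D² - 4*D)) (z(D) = (D + 13)*(D + 1/(7 + D² - 4*D)) = (13 + D)*(D + 1/(7 + D² - 4*D)))
z(9) + 128*(-6) = (13 + 9 + 9*(13 + 9)*(7 + 9² - 4*9))/(7 + 9² - 4*9) + 128*(-6) = (13 + 9 + 9*22*(7 + 81 - 36))/(7 + 81 - 36) - 768 = (13 + 9 + 9*22*52)/52 - 768 = (13 + 9 + 10296)/52 - 768 = (1/52)*10318 - 768 = 5159/26 - 768 = -14809/26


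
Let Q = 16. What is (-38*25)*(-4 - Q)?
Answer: 19000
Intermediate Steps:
(-38*25)*(-4 - Q) = (-38*25)*(-4 - 1*16) = -950*(-4 - 16) = -950*(-20) = 19000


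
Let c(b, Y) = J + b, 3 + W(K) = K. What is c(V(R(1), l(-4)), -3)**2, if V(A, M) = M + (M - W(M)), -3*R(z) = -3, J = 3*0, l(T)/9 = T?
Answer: 1089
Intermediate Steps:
W(K) = -3 + K
l(T) = 9*T
J = 0
R(z) = 1 (R(z) = -1/3*(-3) = 1)
V(A, M) = 3 + M (V(A, M) = M + (M - (-3 + M)) = M + (M + (3 - M)) = M + 3 = 3 + M)
c(b, Y) = b (c(b, Y) = 0 + b = b)
c(V(R(1), l(-4)), -3)**2 = (3 + 9*(-4))**2 = (3 - 36)**2 = (-33)**2 = 1089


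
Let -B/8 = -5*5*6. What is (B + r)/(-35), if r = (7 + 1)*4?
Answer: -176/5 ≈ -35.200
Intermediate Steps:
r = 32 (r = 8*4 = 32)
B = 1200 (B = -8*(-5*5)*6 = -(-200)*6 = -8*(-150) = 1200)
(B + r)/(-35) = (1200 + 32)/(-35) = -1/35*1232 = -176/5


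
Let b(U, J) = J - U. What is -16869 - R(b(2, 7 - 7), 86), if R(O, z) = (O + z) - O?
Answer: -16955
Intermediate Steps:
R(O, z) = z
-16869 - R(b(2, 7 - 7), 86) = -16869 - 1*86 = -16869 - 86 = -16955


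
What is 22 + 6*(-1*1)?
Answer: 16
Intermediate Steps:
22 + 6*(-1*1) = 22 + 6*(-1) = 22 - 6 = 16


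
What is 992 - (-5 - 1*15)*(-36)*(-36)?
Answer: 26912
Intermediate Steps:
992 - (-5 - 1*15)*(-36)*(-36) = 992 - (-5 - 15)*(-36)*(-36) = 992 - (-20*(-36))*(-36) = 992 - 720*(-36) = 992 - 1*(-25920) = 992 + 25920 = 26912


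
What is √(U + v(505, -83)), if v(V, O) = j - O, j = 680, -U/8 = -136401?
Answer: √1091971 ≈ 1045.0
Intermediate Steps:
U = 1091208 (U = -8*(-136401) = 1091208)
v(V, O) = 680 - O
√(U + v(505, -83)) = √(1091208 + (680 - 1*(-83))) = √(1091208 + (680 + 83)) = √(1091208 + 763) = √1091971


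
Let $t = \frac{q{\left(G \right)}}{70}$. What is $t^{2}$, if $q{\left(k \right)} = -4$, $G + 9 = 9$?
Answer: $\frac{4}{1225} \approx 0.0032653$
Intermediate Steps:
$G = 0$ ($G = -9 + 9 = 0$)
$t = - \frac{2}{35}$ ($t = - \frac{4}{70} = \left(-4\right) \frac{1}{70} = - \frac{2}{35} \approx -0.057143$)
$t^{2} = \left(- \frac{2}{35}\right)^{2} = \frac{4}{1225}$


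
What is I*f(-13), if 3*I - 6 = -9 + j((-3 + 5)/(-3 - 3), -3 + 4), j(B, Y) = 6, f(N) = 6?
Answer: 6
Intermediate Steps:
I = 1 (I = 2 + (-9 + 6)/3 = 2 + (1/3)*(-3) = 2 - 1 = 1)
I*f(-13) = 1*6 = 6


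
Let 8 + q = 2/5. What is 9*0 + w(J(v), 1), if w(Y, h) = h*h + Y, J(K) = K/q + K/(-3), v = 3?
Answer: -15/38 ≈ -0.39474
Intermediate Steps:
q = -38/5 (q = -8 + 2/5 = -8 + 2*(⅕) = -8 + ⅖ = -38/5 ≈ -7.6000)
J(K) = -53*K/114 (J(K) = K/(-38/5) + K/(-3) = K*(-5/38) + K*(-⅓) = -5*K/38 - K/3 = -53*K/114)
w(Y, h) = Y + h² (w(Y, h) = h² + Y = Y + h²)
9*0 + w(J(v), 1) = 9*0 + (-53/114*3 + 1²) = 0 + (-53/38 + 1) = 0 - 15/38 = -15/38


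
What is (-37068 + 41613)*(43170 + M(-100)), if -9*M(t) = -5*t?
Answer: 195955150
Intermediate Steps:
M(t) = 5*t/9 (M(t) = -(-5)*t/9 = 5*t/9)
(-37068 + 41613)*(43170 + M(-100)) = (-37068 + 41613)*(43170 + (5/9)*(-100)) = 4545*(43170 - 500/9) = 4545*(388030/9) = 195955150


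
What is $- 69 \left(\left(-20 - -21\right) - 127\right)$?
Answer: $8694$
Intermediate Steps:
$- 69 \left(\left(-20 - -21\right) - 127\right) = - 69 \left(\left(-20 + 21\right) - 127\right) = - 69 \left(1 - 127\right) = \left(-69\right) \left(-126\right) = 8694$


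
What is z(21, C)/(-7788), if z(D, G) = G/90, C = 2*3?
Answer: -1/116820 ≈ -8.5602e-6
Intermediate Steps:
C = 6
z(D, G) = G/90 (z(D, G) = G*(1/90) = G/90)
z(21, C)/(-7788) = ((1/90)*6)/(-7788) = (1/15)*(-1/7788) = -1/116820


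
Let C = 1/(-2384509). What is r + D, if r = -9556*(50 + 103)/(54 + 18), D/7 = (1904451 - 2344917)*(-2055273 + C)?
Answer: 30221005343345125975/4769018 ≈ 6.3369e+12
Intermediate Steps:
C = -1/2384509 ≈ -4.1937e-7
D = 15110502720093594996/2384509 (D = 7*((1904451 - 2344917)*(-2055273 - 1/2384509)) = 7*(-440466*(-4900816965958/2384509)) = 7*(2158643245727656428/2384509) = 15110502720093594996/2384509 ≈ 6.3369e+12)
r = -40613/2 (r = -1462068/72 = -9556*17/8 = -40613/2 ≈ -20307.)
r + D = -40613/2 + 15110502720093594996/2384509 = 30221005343345125975/4769018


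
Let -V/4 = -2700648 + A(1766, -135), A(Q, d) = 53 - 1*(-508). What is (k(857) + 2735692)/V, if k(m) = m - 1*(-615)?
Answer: 228097/900029 ≈ 0.25343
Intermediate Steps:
k(m) = 615 + m (k(m) = m + 615 = 615 + m)
A(Q, d) = 561 (A(Q, d) = 53 + 508 = 561)
V = 10800348 (V = -4*(-2700648 + 561) = -4*(-2700087) = 10800348)
(k(857) + 2735692)/V = ((615 + 857) + 2735692)/10800348 = (1472 + 2735692)*(1/10800348) = 2737164*(1/10800348) = 228097/900029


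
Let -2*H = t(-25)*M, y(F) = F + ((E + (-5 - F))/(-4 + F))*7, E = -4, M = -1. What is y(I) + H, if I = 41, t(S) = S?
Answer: 1409/74 ≈ 19.041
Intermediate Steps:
y(F) = F + 7*(-9 - F)/(-4 + F) (y(F) = F + ((-4 + (-5 - F))/(-4 + F))*7 = F + ((-9 - F)/(-4 + F))*7 = F + 7*(-9 - F)/(-4 + F))
H = -25/2 (H = -(-25)*(-1)/2 = -1/2*25 = -25/2 ≈ -12.500)
y(I) + H = (-63 + 41**2 - 11*41)/(-4 + 41) - 25/2 = (-63 + 1681 - 451)/37 - 25/2 = (1/37)*1167 - 25/2 = 1167/37 - 25/2 = 1409/74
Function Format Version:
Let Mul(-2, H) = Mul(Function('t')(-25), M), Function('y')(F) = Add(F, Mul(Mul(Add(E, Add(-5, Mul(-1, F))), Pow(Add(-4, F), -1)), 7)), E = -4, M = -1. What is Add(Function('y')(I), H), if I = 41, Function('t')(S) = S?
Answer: Rational(1409, 74) ≈ 19.041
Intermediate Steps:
Function('y')(F) = Add(F, Mul(7, Pow(Add(-4, F), -1), Add(-9, Mul(-1, F)))) (Function('y')(F) = Add(F, Mul(Mul(Add(-4, Add(-5, Mul(-1, F))), Pow(Add(-4, F), -1)), 7)) = Add(F, Mul(Mul(Add(-9, Mul(-1, F)), Pow(Add(-4, F), -1)), 7)) = Add(F, Mul(Mul(Pow(Add(-4, F), -1), Add(-9, Mul(-1, F))), 7)) = Add(F, Mul(7, Pow(Add(-4, F), -1), Add(-9, Mul(-1, F)))))
H = Rational(-25, 2) (H = Mul(Rational(-1, 2), Mul(-25, -1)) = Mul(Rational(-1, 2), 25) = Rational(-25, 2) ≈ -12.500)
Add(Function('y')(I), H) = Add(Mul(Pow(Add(-4, 41), -1), Add(-63, Pow(41, 2), Mul(-11, 41))), Rational(-25, 2)) = Add(Mul(Pow(37, -1), Add(-63, 1681, -451)), Rational(-25, 2)) = Add(Mul(Rational(1, 37), 1167), Rational(-25, 2)) = Add(Rational(1167, 37), Rational(-25, 2)) = Rational(1409, 74)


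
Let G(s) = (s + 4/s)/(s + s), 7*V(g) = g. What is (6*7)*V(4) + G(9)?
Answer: 3973/162 ≈ 24.525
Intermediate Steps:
V(g) = g/7
G(s) = (s + 4/s)/(2*s) (G(s) = (s + 4/s)/((2*s)) = (s + 4/s)*(1/(2*s)) = (s + 4/s)/(2*s))
(6*7)*V(4) + G(9) = (6*7)*((⅐)*4) + (½ + 2/9²) = 42*(4/7) + (½ + 2*(1/81)) = 24 + (½ + 2/81) = 24 + 85/162 = 3973/162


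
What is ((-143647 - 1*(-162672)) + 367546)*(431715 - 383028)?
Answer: 18820982277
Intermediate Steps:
((-143647 - 1*(-162672)) + 367546)*(431715 - 383028) = ((-143647 + 162672) + 367546)*48687 = (19025 + 367546)*48687 = 386571*48687 = 18820982277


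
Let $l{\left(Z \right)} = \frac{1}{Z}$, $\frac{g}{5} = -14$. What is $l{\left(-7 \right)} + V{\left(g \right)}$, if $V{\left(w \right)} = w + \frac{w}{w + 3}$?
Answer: $- \frac{32407}{469} \approx -69.098$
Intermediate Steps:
$g = -70$ ($g = 5 \left(-14\right) = -70$)
$V{\left(w \right)} = w + \frac{w}{3 + w}$
$l{\left(-7 \right)} + V{\left(g \right)} = \frac{1}{-7} - \frac{70 \left(4 - 70\right)}{3 - 70} = - \frac{1}{7} - 70 \frac{1}{-67} \left(-66\right) = - \frac{1}{7} - \left(- \frac{70}{67}\right) \left(-66\right) = - \frac{1}{7} - \frac{4620}{67} = - \frac{32407}{469}$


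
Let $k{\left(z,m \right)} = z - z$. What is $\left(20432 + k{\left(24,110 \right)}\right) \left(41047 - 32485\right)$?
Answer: $174938784$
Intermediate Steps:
$k{\left(z,m \right)} = 0$
$\left(20432 + k{\left(24,110 \right)}\right) \left(41047 - 32485\right) = \left(20432 + 0\right) \left(41047 - 32485\right) = 20432 \cdot 8562 = 174938784$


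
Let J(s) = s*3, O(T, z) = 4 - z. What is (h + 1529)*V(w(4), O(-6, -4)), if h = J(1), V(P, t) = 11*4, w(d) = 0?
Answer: 67408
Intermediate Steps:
V(P, t) = 44
J(s) = 3*s
h = 3 (h = 3*1 = 3)
(h + 1529)*V(w(4), O(-6, -4)) = (3 + 1529)*44 = 1532*44 = 67408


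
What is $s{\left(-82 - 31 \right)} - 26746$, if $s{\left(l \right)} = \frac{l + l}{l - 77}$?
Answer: $- \frac{2540757}{95} \approx -26745.0$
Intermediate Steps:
$s{\left(l \right)} = \frac{2 l}{-77 + l}$
$s{\left(-82 - 31 \right)} - 26746 = \frac{2 \left(-82 - 31\right)}{-77 - 113} - 26746 = 2 \left(-113\right) \frac{1}{-77 - 113} - 26746 = 2 \left(-113\right) \frac{1}{-190} - 26746 = 2 \left(-113\right) \left(- \frac{1}{190}\right) - 26746 = \frac{113}{95} - 26746 = - \frac{2540757}{95}$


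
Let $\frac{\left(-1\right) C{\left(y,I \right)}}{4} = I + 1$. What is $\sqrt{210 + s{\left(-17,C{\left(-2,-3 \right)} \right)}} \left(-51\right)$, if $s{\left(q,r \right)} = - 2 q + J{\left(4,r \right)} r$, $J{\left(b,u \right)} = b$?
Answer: $- 102 \sqrt{69} \approx -847.28$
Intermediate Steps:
$C{\left(y,I \right)} = -4 - 4 I$ ($C{\left(y,I \right)} = - 4 \left(I + 1\right) = - 4 \left(1 + I\right) = -4 - 4 I$)
$s{\left(q,r \right)} = - 2 q + 4 r$
$\sqrt{210 + s{\left(-17,C{\left(-2,-3 \right)} \right)}} \left(-51\right) = \sqrt{210 + \left(\left(-2\right) \left(-17\right) + 4 \left(-4 - -12\right)\right)} \left(-51\right) = \sqrt{210 + \left(34 + 4 \left(-4 + 12\right)\right)} \left(-51\right) = \sqrt{210 + \left(34 + 4 \cdot 8\right)} \left(-51\right) = \sqrt{210 + \left(34 + 32\right)} \left(-51\right) = \sqrt{210 + 66} \left(-51\right) = \sqrt{276} \left(-51\right) = 2 \sqrt{69} \left(-51\right) = - 102 \sqrt{69}$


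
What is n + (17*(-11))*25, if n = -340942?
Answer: -345617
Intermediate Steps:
n + (17*(-11))*25 = -340942 + (17*(-11))*25 = -340942 - 187*25 = -340942 - 4675 = -345617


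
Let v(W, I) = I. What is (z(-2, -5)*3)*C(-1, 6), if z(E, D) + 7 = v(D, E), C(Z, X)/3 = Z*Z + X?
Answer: -567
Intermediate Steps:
C(Z, X) = 3*X + 3*Z**2 (C(Z, X) = 3*(Z*Z + X) = 3*(Z**2 + X) = 3*(X + Z**2) = 3*X + 3*Z**2)
z(E, D) = -7 + E
(z(-2, -5)*3)*C(-1, 6) = ((-7 - 2)*3)*(3*6 + 3*(-1)**2) = (-9*3)*(18 + 3*1) = -27*(18 + 3) = -27*21 = -567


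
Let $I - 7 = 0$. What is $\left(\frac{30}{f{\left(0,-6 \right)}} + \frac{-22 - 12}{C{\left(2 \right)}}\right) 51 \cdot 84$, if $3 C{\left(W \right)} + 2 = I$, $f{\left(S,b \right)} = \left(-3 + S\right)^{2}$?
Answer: $- \frac{365568}{5} \approx -73114.0$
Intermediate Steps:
$I = 7$ ($I = 7 + 0 = 7$)
$C{\left(W \right)} = \frac{5}{3}$ ($C{\left(W \right)} = - \frac{2}{3} + \frac{1}{3} \cdot 7 = - \frac{2}{3} + \frac{7}{3} = \frac{5}{3}$)
$\left(\frac{30}{f{\left(0,-6 \right)}} + \frac{-22 - 12}{C{\left(2 \right)}}\right) 51 \cdot 84 = \left(\frac{30}{\left(-3 + 0\right)^{2}} + \frac{-22 - 12}{\frac{5}{3}}\right) 51 \cdot 84 = \left(\frac{30}{\left(-3\right)^{2}} + \left(-22 - 12\right) \frac{3}{5}\right) 51 \cdot 84 = \left(\frac{30}{9} - \frac{102}{5}\right) 51 \cdot 84 = \left(30 \cdot \frac{1}{9} - \frac{102}{5}\right) 51 \cdot 84 = \left(\frac{10}{3} - \frac{102}{5}\right) 51 \cdot 84 = \left(- \frac{256}{15}\right) 51 \cdot 84 = \left(- \frac{4352}{5}\right) 84 = - \frac{365568}{5}$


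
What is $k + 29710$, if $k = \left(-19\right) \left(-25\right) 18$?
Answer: $38260$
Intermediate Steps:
$k = 8550$ ($k = 475 \cdot 18 = 8550$)
$k + 29710 = 8550 + 29710 = 38260$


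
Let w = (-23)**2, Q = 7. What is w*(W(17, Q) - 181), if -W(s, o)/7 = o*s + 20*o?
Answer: -1054826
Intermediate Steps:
w = 529
W(s, o) = -140*o - 7*o*s (W(s, o) = -7*(o*s + 20*o) = -7*(20*o + o*s) = -140*o - 7*o*s)
w*(W(17, Q) - 181) = 529*(-7*7*(20 + 17) - 181) = 529*(-7*7*37 - 181) = 529*(-1813 - 181) = 529*(-1994) = -1054826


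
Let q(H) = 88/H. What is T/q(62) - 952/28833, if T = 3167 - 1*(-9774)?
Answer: 1652417365/181236 ≈ 9117.5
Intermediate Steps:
T = 12941 (T = 3167 + 9774 = 12941)
T/q(62) - 952/28833 = 12941/((88/62)) - 952/28833 = 12941/((88*(1/62))) - 952*1/28833 = 12941/(44/31) - 136/4119 = 12941*(31/44) - 136/4119 = 401171/44 - 136/4119 = 1652417365/181236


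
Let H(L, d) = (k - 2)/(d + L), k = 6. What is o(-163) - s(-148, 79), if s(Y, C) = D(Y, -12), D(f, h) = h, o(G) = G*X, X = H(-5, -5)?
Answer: 386/5 ≈ 77.200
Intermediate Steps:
H(L, d) = 4/(L + d) (H(L, d) = (6 - 2)/(d + L) = 4/(L + d))
X = -⅖ (X = 4/(-5 - 5) = 4/(-10) = 4*(-⅒) = -⅖ ≈ -0.40000)
o(G) = -2*G/5 (o(G) = G*(-⅖) = -2*G/5)
s(Y, C) = -12
o(-163) - s(-148, 79) = -⅖*(-163) - 1*(-12) = 326/5 + 12 = 386/5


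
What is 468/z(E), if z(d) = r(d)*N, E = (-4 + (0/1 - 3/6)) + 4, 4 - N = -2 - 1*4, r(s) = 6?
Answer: 39/5 ≈ 7.8000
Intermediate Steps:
N = 10 (N = 4 - (-2 - 1*4) = 4 - (-2 - 4) = 4 - 1*(-6) = 4 + 6 = 10)
E = -1/2 (E = (-4 + (0*1 - 3*1/6)) + 4 = (-4 + (0 - 1/2)) + 4 = (-4 - 1/2) + 4 = -9/2 + 4 = -1/2 ≈ -0.50000)
z(d) = 60 (z(d) = 6*10 = 60)
468/z(E) = 468/60 = 468*(1/60) = 39/5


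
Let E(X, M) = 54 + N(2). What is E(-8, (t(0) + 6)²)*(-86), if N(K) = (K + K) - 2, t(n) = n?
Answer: -4816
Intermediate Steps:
N(K) = -2 + 2*K (N(K) = 2*K - 2 = -2 + 2*K)
E(X, M) = 56 (E(X, M) = 54 + (-2 + 2*2) = 54 + (-2 + 4) = 54 + 2 = 56)
E(-8, (t(0) + 6)²)*(-86) = 56*(-86) = -4816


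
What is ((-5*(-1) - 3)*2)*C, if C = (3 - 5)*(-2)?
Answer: 16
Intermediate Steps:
C = 4 (C = -2*(-2) = 4)
((-5*(-1) - 3)*2)*C = ((-5*(-1) - 3)*2)*4 = ((5 - 3)*2)*4 = (2*2)*4 = 4*4 = 16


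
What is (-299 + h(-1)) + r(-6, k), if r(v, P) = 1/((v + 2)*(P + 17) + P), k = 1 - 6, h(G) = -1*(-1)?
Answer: -15795/53 ≈ -298.02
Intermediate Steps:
h(G) = 1
k = -5
r(v, P) = 1/(P + (2 + v)*(17 + P)) (r(v, P) = 1/((2 + v)*(17 + P) + P) = 1/(P + (2 + v)*(17 + P)))
(-299 + h(-1)) + r(-6, k) = (-299 + 1) + 1/(34 + 3*(-5) + 17*(-6) - 5*(-6)) = -298 + 1/(34 - 15 - 102 + 30) = -298 + 1/(-53) = -298 - 1/53 = -15795/53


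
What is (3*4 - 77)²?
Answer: 4225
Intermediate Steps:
(3*4 - 77)² = (12 - 77)² = (-65)² = 4225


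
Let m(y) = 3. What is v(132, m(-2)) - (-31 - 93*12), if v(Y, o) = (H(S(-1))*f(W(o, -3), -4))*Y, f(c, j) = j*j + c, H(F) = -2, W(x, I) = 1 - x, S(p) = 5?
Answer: -2549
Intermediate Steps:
f(c, j) = c + j² (f(c, j) = j² + c = c + j²)
v(Y, o) = Y*(-34 + 2*o) (v(Y, o) = (-2*((1 - o) + (-4)²))*Y = (-2*((1 - o) + 16))*Y = (-2*(17 - o))*Y = (-34 + 2*o)*Y = Y*(-34 + 2*o))
v(132, m(-2)) - (-31 - 93*12) = 2*132*(-17 + 3) - (-31 - 93*12) = 2*132*(-14) - (-31 - 1116) = -3696 - 1*(-1147) = -3696 + 1147 = -2549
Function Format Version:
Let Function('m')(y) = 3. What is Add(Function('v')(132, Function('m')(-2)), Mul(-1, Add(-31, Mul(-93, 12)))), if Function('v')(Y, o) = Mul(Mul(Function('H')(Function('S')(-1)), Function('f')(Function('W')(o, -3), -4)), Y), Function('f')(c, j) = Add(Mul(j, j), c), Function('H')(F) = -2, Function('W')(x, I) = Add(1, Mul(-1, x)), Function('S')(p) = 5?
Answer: -2549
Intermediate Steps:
Function('f')(c, j) = Add(c, Pow(j, 2)) (Function('f')(c, j) = Add(Pow(j, 2), c) = Add(c, Pow(j, 2)))
Function('v')(Y, o) = Mul(Y, Add(-34, Mul(2, o))) (Function('v')(Y, o) = Mul(Mul(-2, Add(Add(1, Mul(-1, o)), Pow(-4, 2))), Y) = Mul(Mul(-2, Add(Add(1, Mul(-1, o)), 16)), Y) = Mul(Mul(-2, Add(17, Mul(-1, o))), Y) = Mul(Add(-34, Mul(2, o)), Y) = Mul(Y, Add(-34, Mul(2, o))))
Add(Function('v')(132, Function('m')(-2)), Mul(-1, Add(-31, Mul(-93, 12)))) = Add(Mul(2, 132, Add(-17, 3)), Mul(-1, Add(-31, Mul(-93, 12)))) = Add(Mul(2, 132, -14), Mul(-1, Add(-31, -1116))) = Add(-3696, Mul(-1, -1147)) = Add(-3696, 1147) = -2549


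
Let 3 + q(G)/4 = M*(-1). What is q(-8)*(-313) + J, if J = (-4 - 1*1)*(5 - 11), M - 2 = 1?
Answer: 7542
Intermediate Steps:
M = 3 (M = 2 + 1 = 3)
q(G) = -24 (q(G) = -12 + 4*(3*(-1)) = -12 + 4*(-3) = -12 - 12 = -24)
J = 30 (J = (-4 - 1)*(-6) = -5*(-6) = 30)
q(-8)*(-313) + J = -24*(-313) + 30 = 7512 + 30 = 7542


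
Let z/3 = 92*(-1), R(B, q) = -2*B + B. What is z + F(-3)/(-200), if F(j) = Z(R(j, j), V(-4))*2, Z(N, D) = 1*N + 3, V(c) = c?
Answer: -13803/50 ≈ -276.06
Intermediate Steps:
R(B, q) = -B
Z(N, D) = 3 + N (Z(N, D) = N + 3 = 3 + N)
z = -276 (z = 3*(92*(-1)) = 3*(-92) = -276)
F(j) = 6 - 2*j (F(j) = (3 - j)*2 = 6 - 2*j)
z + F(-3)/(-200) = -276 + (6 - 2*(-3))/(-200) = -276 + (6 + 6)*(-1/200) = -276 + 12*(-1/200) = -276 - 3/50 = -13803/50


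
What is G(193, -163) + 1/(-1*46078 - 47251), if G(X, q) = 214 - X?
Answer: 1959908/93329 ≈ 21.000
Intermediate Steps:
G(193, -163) + 1/(-1*46078 - 47251) = (214 - 1*193) + 1/(-1*46078 - 47251) = (214 - 193) + 1/(-46078 - 47251) = 21 + 1/(-93329) = 21 - 1/93329 = 1959908/93329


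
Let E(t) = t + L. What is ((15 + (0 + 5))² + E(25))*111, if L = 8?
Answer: 48063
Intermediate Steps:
E(t) = 8 + t (E(t) = t + 8 = 8 + t)
((15 + (0 + 5))² + E(25))*111 = ((15 + (0 + 5))² + (8 + 25))*111 = ((15 + 5)² + 33)*111 = (20² + 33)*111 = (400 + 33)*111 = 433*111 = 48063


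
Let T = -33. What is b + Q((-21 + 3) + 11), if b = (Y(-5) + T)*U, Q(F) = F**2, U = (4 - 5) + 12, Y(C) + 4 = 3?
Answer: -325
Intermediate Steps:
Y(C) = -1 (Y(C) = -4 + 3 = -1)
U = 11 (U = -1 + 12 = 11)
b = -374 (b = (-1 - 33)*11 = -34*11 = -374)
b + Q((-21 + 3) + 11) = -374 + ((-21 + 3) + 11)**2 = -374 + (-18 + 11)**2 = -374 + (-7)**2 = -374 + 49 = -325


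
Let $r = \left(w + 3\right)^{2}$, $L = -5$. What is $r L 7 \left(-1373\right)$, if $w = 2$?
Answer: $1201375$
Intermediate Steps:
$r = 25$ ($r = \left(2 + 3\right)^{2} = 5^{2} = 25$)
$r L 7 \left(-1373\right) = 25 \left(-5\right) 7 \left(-1373\right) = \left(-125\right) 7 \left(-1373\right) = \left(-875\right) \left(-1373\right) = 1201375$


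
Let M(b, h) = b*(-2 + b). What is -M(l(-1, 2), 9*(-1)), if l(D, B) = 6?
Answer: -24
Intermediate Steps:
-M(l(-1, 2), 9*(-1)) = -6*(-2 + 6) = -6*4 = -1*24 = -24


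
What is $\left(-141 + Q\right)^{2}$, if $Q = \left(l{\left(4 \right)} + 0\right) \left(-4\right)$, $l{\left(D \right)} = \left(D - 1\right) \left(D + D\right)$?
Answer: $56169$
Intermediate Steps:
$l{\left(D \right)} = 2 D \left(-1 + D\right)$ ($l{\left(D \right)} = \left(-1 + D\right) 2 D = 2 D \left(-1 + D\right)$)
$Q = -96$ ($Q = \left(2 \cdot 4 \left(-1 + 4\right) + 0\right) \left(-4\right) = \left(2 \cdot 4 \cdot 3 + 0\right) \left(-4\right) = \left(24 + 0\right) \left(-4\right) = 24 \left(-4\right) = -96$)
$\left(-141 + Q\right)^{2} = \left(-141 - 96\right)^{2} = \left(-237\right)^{2} = 56169$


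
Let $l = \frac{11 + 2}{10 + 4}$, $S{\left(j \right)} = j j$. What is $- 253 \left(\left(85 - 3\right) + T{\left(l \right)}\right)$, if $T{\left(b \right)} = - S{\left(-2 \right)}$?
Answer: $-19734$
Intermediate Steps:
$S{\left(j \right)} = j^{2}$
$l = \frac{13}{14} \approx 0.92857$
$T{\left(b \right)} = -4$ ($T{\left(b \right)} = - \left(-2\right)^{2} = \left(-1\right) 4 = -4$)
$- 253 \left(\left(85 - 3\right) + T{\left(l \right)}\right) = - 253 \left(\left(85 - 3\right) - 4\right) = - 253 \left(82 - 4\right) = \left(-253\right) 78 = -19734$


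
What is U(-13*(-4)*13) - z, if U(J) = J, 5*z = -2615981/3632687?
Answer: 12281098041/18163435 ≈ 676.14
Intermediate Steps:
z = -2615981/18163435 (z = (-2615981/3632687)/5 = (-2615981*1/3632687)/5 = (⅕)*(-2615981/3632687) = -2615981/18163435 ≈ -0.14402)
U(-13*(-4)*13) - z = -13*(-4)*13 - 1*(-2615981/18163435) = 52*13 + 2615981/18163435 = 676 + 2615981/18163435 = 12281098041/18163435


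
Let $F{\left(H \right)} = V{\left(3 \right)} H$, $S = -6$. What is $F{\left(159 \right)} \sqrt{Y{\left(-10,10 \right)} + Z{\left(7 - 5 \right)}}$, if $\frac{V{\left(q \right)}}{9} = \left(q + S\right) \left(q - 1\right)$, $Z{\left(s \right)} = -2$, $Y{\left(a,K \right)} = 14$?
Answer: $- 17172 \sqrt{3} \approx -29743.0$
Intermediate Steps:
$V{\left(q \right)} = 9 \left(-1 + q\right) \left(-6 + q\right)$ ($V{\left(q \right)} = 9 \left(q - 6\right) \left(q - 1\right) = 9 \left(-6 + q\right) \left(-1 + q\right) = 9 \left(-1 + q\right) \left(-6 + q\right)$)
$F{\left(H \right)} = - 54 H$ ($F{\left(H \right)} = \left(54 - 189 + 9 \cdot 3^{2}\right) H = \left(54 - 189 + 9 \cdot 9\right) H = \left(54 - 189 + 81\right) H = - 54 H$)
$F{\left(159 \right)} \sqrt{Y{\left(-10,10 \right)} + Z{\left(7 - 5 \right)}} = \left(-54\right) 159 \sqrt{14 - 2} = - 8586 \sqrt{12} = - 8586 \cdot 2 \sqrt{3} = - 17172 \sqrt{3}$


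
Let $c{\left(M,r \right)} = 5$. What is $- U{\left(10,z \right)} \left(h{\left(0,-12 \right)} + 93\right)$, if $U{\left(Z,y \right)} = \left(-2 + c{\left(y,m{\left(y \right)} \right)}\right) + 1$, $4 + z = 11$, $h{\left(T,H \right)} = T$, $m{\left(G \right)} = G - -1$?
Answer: $-372$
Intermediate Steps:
$m{\left(G \right)} = 1 + G$ ($m{\left(G \right)} = G + 1 = 1 + G$)
$z = 7$ ($z = -4 + 11 = 7$)
$U{\left(Z,y \right)} = 4$ ($U{\left(Z,y \right)} = \left(-2 + 5\right) + 1 = 3 + 1 = 4$)
$- U{\left(10,z \right)} \left(h{\left(0,-12 \right)} + 93\right) = - 4 \left(0 + 93\right) = - 4 \cdot 93 = \left(-1\right) 372 = -372$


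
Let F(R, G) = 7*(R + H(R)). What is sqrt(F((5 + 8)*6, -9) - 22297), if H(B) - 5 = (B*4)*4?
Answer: 2*I*sqrt(3245) ≈ 113.93*I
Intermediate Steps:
H(B) = 5 + 16*B (H(B) = 5 + (B*4)*4 = 5 + (4*B)*4 = 5 + 16*B)
F(R, G) = 35 + 119*R (F(R, G) = 7*(R + (5 + 16*R)) = 7*(5 + 17*R) = 35 + 119*R)
sqrt(F((5 + 8)*6, -9) - 22297) = sqrt((35 + 119*((5 + 8)*6)) - 22297) = sqrt((35 + 119*(13*6)) - 22297) = sqrt((35 + 119*78) - 22297) = sqrt((35 + 9282) - 22297) = sqrt(9317 - 22297) = sqrt(-12980) = 2*I*sqrt(3245)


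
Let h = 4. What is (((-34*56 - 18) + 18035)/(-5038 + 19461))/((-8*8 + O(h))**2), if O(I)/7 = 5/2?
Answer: 21484/41581509 ≈ 0.00051667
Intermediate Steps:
O(I) = 35/2 (O(I) = 7*(5/2) = 35/2)
(((-34*56 - 18) + 18035)/(-5038 + 19461))/((-8*8 + O(h))**2) = (((-34*56 - 18) + 18035)/(-5038 + 19461))/((-8*8 + 35/2)**2) = (((-1904 - 18) + 18035)/14423)/((-64 + 35/2)**2) = ((-1922 + 18035)*(1/14423))/((-93/2)**2) = (16113*(1/14423))/(8649/4) = (16113/14423)*(4/8649) = 21484/41581509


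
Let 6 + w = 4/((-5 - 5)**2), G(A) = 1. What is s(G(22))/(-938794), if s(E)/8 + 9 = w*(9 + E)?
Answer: 1372/2346985 ≈ 0.00058458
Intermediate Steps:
w = -149/25 (w = -6 + 4/((-5 - 5)**2) = -6 + 4/((-10)**2) = -6 + 4/100 = -6 + 4*(1/100) = -6 + 1/25 = -149/25 ≈ -5.9600)
s(E) = -12528/25 - 1192*E/25 (s(E) = -72 + 8*(-149*(9 + E)/25) = -72 + 8*(-1341/25 - 149*E/25) = -72 + (-10728/25 - 1192*E/25) = -12528/25 - 1192*E/25)
s(G(22))/(-938794) = (-12528/25 - 1192/25*1)/(-938794) = (-12528/25 - 1192/25)*(-1/938794) = -2744/5*(-1/938794) = 1372/2346985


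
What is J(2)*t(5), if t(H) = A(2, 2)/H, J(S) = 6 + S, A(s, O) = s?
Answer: 16/5 ≈ 3.2000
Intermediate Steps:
t(H) = 2/H
J(2)*t(5) = (6 + 2)*(2/5) = 8*(2*(⅕)) = 8*(⅖) = 16/5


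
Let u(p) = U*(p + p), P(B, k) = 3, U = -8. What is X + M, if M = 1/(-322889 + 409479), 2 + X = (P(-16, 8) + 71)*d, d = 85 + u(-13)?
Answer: 1877271201/86590 ≈ 21680.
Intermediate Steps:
u(p) = -16*p (u(p) = -8*(p + p) = -16*p)
d = 293 (d = 85 - 16*(-13) = 85 + 208 = 293)
X = 21680 (X = -2 + (3 + 71)*293 = -2 + 74*293 = -2 + 21682 = 21680)
M = 1/86590 ≈ 1.1549e-5
X + M = 21680 + 1/86590 = 1877271201/86590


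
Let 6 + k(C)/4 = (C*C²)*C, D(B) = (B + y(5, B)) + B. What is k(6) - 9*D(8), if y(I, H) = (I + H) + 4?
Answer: 4863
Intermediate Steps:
y(I, H) = 4 + H + I (y(I, H) = (H + I) + 4 = 4 + H + I)
D(B) = 9 + 3*B (D(B) = (B + (4 + B + 5)) + B = (B + (9 + B)) + B = (9 + 2*B) + B = 9 + 3*B)
k(C) = -24 + 4*C⁴ (k(C) = -24 + 4*((C*C²)*C) = -24 + 4*(C³*C) = -24 + 4*C⁴)
k(6) - 9*D(8) = (-24 + 4*6⁴) - 9*(9 + 3*8) = (-24 + 4*1296) - 9*(9 + 24) = (-24 + 5184) - 9*33 = 5160 - 297 = 4863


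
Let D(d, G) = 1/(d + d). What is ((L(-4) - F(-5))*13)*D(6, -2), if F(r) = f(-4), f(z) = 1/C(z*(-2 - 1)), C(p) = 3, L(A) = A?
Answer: -169/36 ≈ -4.6944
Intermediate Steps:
D(d, G) = 1/(2*d)
f(z) = ⅓ (f(z) = 1/3 = ⅓)
F(r) = ⅓
((L(-4) - F(-5))*13)*D(6, -2) = ((-4 - 1*⅓)*13)*((½)/6) = ((-4 - ⅓)*13)*((½)*(⅙)) = -13/3*13*(1/12) = -169/3*1/12 = -169/36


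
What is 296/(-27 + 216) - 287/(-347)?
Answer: 156955/65583 ≈ 2.3932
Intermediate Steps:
296/(-27 + 216) - 287/(-347) = 296/189 - 287*(-1/347) = 296*(1/189) + 287/347 = 296/189 + 287/347 = 156955/65583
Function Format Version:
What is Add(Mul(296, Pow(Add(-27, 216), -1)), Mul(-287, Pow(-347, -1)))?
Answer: Rational(156955, 65583) ≈ 2.3932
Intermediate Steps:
Add(Mul(296, Pow(Add(-27, 216), -1)), Mul(-287, Pow(-347, -1))) = Add(Mul(296, Pow(189, -1)), Mul(-287, Rational(-1, 347))) = Add(Mul(296, Rational(1, 189)), Rational(287, 347)) = Add(Rational(296, 189), Rational(287, 347)) = Rational(156955, 65583)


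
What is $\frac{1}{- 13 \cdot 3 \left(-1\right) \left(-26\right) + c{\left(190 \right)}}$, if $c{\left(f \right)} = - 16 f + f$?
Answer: $- \frac{1}{3864} \approx -0.0002588$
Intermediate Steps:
$c{\left(f \right)} = - 15 f$
$\frac{1}{- 13 \cdot 3 \left(-1\right) \left(-26\right) + c{\left(190 \right)}} = \frac{1}{- 13 \cdot 3 \left(-1\right) \left(-26\right) - 2850} = \frac{1}{\left(-13\right) \left(-3\right) \left(-26\right) - 2850} = \frac{1}{39 \left(-26\right) - 2850} = \frac{1}{-1014 - 2850} = \frac{1}{-3864} = - \frac{1}{3864}$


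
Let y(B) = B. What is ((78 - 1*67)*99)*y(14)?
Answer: 15246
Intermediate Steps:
((78 - 1*67)*99)*y(14) = ((78 - 1*67)*99)*14 = ((78 - 67)*99)*14 = (11*99)*14 = 1089*14 = 15246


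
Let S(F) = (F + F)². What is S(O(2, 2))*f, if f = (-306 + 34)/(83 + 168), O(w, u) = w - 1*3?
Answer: -1088/251 ≈ -4.3347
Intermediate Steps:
O(w, u) = -3 + w (O(w, u) = w - 3 = -3 + w)
f = -272/251 ≈ -1.0837
S(F) = 4*F² (S(F) = (2*F)² = 4*F²)
S(O(2, 2))*f = (4*(-3 + 2)²)*(-272/251) = (4*(-1)²)*(-272/251) = (4*1)*(-272/251) = 4*(-272/251) = -1088/251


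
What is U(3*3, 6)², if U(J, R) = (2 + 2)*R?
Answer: 576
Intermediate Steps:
U(J, R) = 4*R
U(3*3, 6)² = (4*6)² = 24² = 576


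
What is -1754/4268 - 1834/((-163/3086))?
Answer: 12077708065/347842 ≈ 34722.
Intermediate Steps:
-1754/4268 - 1834/((-163/3086)) = -1754*1/4268 - 1834/((-163*1/3086)) = -877/2134 - 1834/(-163/3086) = -877/2134 - 1834*(-3086/163) = -877/2134 + 5659724/163 = 12077708065/347842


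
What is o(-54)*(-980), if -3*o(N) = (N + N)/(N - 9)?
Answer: 560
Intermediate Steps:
o(N) = -2*N/(3*(-9 + N)) (o(N) = -(N + N)/(3*(N - 9)) = -2*N/(3*(-9 + N)))
o(-54)*(-980) = -2*(-54)/(-27 + 3*(-54))*(-980) = -2*(-54)/(-27 - 162)*(-980) = -2*(-54)/(-189)*(-980) = -2*(-54)*(-1/189)*(-980) = -4/7*(-980) = 560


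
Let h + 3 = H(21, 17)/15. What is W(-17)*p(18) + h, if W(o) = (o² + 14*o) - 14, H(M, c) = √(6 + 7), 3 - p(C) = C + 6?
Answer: -780 + √13/15 ≈ -779.76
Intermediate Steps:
p(C) = -3 - C (p(C) = 3 - (C + 6) = 3 - (6 + C) = 3 + (-6 - C) = -3 - C)
H(M, c) = √13
h = -3 + √13/15 ≈ -2.7596
W(o) = -14 + o² + 14*o
W(-17)*p(18) + h = (-14 + (-17)² + 14*(-17))*(-3 - 1*18) + (-3 + √13/15) = (-14 + 289 - 238)*(-3 - 18) + (-3 + √13/15) = 37*(-21) + (-3 + √13/15) = -777 + (-3 + √13/15) = -780 + √13/15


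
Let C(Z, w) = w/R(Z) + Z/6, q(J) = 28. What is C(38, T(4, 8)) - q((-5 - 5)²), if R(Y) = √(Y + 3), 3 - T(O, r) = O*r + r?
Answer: -65/3 - 37*√41/41 ≈ -27.445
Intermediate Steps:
T(O, r) = 3 - r - O*r (T(O, r) = 3 - (O*r + r) = 3 - (r + O*r) = 3 + (-r - O*r) = 3 - r - O*r)
R(Y) = √(3 + Y)
C(Z, w) = Z/6 + w/√(3 + Z) (C(Z, w) = w/(√(3 + Z)) + Z/6 = w/√(3 + Z) + Z*(⅙) = w/√(3 + Z) + Z/6 = Z/6 + w/√(3 + Z))
C(38, T(4, 8)) - q((-5 - 5)²) = ((⅙)*38 + (3 - 1*8 - 1*4*8)/√(3 + 38)) - 1*28 = (19/3 + (3 - 8 - 32)/√41) - 28 = (19/3 - 37*√41/41) - 28 = -65/3 - 37*√41/41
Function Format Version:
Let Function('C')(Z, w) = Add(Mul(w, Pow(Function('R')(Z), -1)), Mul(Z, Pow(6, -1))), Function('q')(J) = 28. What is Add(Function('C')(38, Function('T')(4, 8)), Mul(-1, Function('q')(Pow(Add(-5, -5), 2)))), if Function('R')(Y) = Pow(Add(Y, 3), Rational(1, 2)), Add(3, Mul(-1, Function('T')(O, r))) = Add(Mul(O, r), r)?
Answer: Add(Rational(-65, 3), Mul(Rational(-37, 41), Pow(41, Rational(1, 2)))) ≈ -27.445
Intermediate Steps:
Function('T')(O, r) = Add(3, Mul(-1, r), Mul(-1, O, r)) (Function('T')(O, r) = Add(3, Mul(-1, Add(Mul(O, r), r))) = Add(3, Mul(-1, Add(r, Mul(O, r)))) = Add(3, Add(Mul(-1, r), Mul(-1, O, r))) = Add(3, Mul(-1, r), Mul(-1, O, r)))
Function('R')(Y) = Pow(Add(3, Y), Rational(1, 2))
Function('C')(Z, w) = Add(Mul(Rational(1, 6), Z), Mul(w, Pow(Add(3, Z), Rational(-1, 2)))) (Function('C')(Z, w) = Add(Mul(w, Pow(Pow(Add(3, Z), Rational(1, 2)), -1)), Mul(Z, Pow(6, -1))) = Add(Mul(w, Pow(Add(3, Z), Rational(-1, 2))), Mul(Z, Rational(1, 6))) = Add(Mul(w, Pow(Add(3, Z), Rational(-1, 2))), Mul(Rational(1, 6), Z)) = Add(Mul(Rational(1, 6), Z), Mul(w, Pow(Add(3, Z), Rational(-1, 2)))))
Add(Function('C')(38, Function('T')(4, 8)), Mul(-1, Function('q')(Pow(Add(-5, -5), 2)))) = Add(Add(Mul(Rational(1, 6), 38), Mul(Add(3, Mul(-1, 8), Mul(-1, 4, 8)), Pow(Add(3, 38), Rational(-1, 2)))), Mul(-1, 28)) = Add(Add(Rational(19, 3), Mul(Add(3, -8, -32), Pow(41, Rational(-1, 2)))), -28) = Add(Add(Rational(19, 3), Mul(-37, Mul(Rational(1, 41), Pow(41, Rational(1, 2))))), -28) = Add(Add(Rational(19, 3), Mul(Rational(-37, 41), Pow(41, Rational(1, 2)))), -28) = Add(Rational(-65, 3), Mul(Rational(-37, 41), Pow(41, Rational(1, 2))))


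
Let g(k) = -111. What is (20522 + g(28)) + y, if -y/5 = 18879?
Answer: -73984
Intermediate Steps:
y = -94395 (y = -5*18879 = -94395)
(20522 + g(28)) + y = (20522 - 111) - 94395 = 20411 - 94395 = -73984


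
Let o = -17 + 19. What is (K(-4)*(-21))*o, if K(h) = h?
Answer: 168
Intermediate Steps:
o = 2
(K(-4)*(-21))*o = -4*(-21)*2 = 84*2 = 168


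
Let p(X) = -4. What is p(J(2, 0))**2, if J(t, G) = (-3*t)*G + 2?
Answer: 16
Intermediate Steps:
J(t, G) = 2 - 3*G*t (J(t, G) = -3*G*t + 2 = 2 - 3*G*t)
p(J(2, 0))**2 = (-4)**2 = 16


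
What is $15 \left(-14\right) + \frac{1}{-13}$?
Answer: $- \frac{2731}{13} \approx -210.08$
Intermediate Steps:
$15 \left(-14\right) + \frac{1}{-13} = -210 - \frac{1}{13} = - \frac{2731}{13}$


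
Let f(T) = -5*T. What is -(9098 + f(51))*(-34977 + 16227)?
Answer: 165806250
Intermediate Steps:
-(9098 + f(51))*(-34977 + 16227) = -(9098 - 5*51)*(-34977 + 16227) = -(9098 - 255)*(-18750) = -8843*(-18750) = -1*(-165806250) = 165806250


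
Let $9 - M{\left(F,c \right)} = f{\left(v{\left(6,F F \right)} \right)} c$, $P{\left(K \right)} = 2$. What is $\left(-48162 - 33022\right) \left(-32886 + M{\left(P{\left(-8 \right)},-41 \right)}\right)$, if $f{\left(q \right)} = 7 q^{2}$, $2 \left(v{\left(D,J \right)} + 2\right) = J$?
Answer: $2669086368$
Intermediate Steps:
$v{\left(D,J \right)} = -2 + \frac{J}{2}$
$M{\left(F,c \right)} = 9 - 7 c \left(-2 + \frac{F^{2}}{2}\right)^{2}$ ($M{\left(F,c \right)} = 9 - 7 \left(-2 + \frac{F F}{2}\right)^{2} c = 9 - 7 \left(-2 + \frac{F^{2}}{2}\right)^{2} c = 9 - 7 c \left(-2 + \frac{F^{2}}{2}\right)^{2}$)
$\left(-48162 - 33022\right) \left(-32886 + M{\left(P{\left(-8 \right)},-41 \right)}\right) = \left(-48162 - 33022\right) \left(-32886 + \left(9 - - \frac{287 \left(-4 + 2^{2}\right)^{2}}{4}\right)\right) = - 81184 \left(-32886 + \left(9 - - \frac{287 \left(-4 + 4\right)^{2}}{4}\right)\right) = - 81184 \left(-32886 + \left(9 - - \frac{287 \cdot 0^{2}}{4}\right)\right) = - 81184 \left(-32886 + \left(9 - \left(- \frac{287}{4}\right) 0\right)\right) = - 81184 \left(-32886 + \left(9 + 0\right)\right) = - 81184 \left(-32886 + 9\right) = \left(-81184\right) \left(-32877\right) = 2669086368$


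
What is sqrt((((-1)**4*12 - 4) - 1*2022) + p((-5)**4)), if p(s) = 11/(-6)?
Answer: I*sqrt(72570)/6 ≈ 44.898*I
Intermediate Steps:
p(s) = -11/6 (p(s) = 11*(-1/6) = -11/6)
sqrt((((-1)**4*12 - 4) - 1*2022) + p((-5)**4)) = sqrt((((-1)**4*12 - 4) - 1*2022) - 11/6) = sqrt(((1*12 - 4) - 2022) - 11/6) = sqrt(((12 - 4) - 2022) - 11/6) = sqrt((8 - 2022) - 11/6) = sqrt(-2014 - 11/6) = sqrt(-12095/6) = I*sqrt(72570)/6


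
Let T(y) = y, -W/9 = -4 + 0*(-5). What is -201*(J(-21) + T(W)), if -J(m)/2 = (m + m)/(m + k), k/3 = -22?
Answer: -204216/29 ≈ -7041.9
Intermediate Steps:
k = -66 (k = 3*(-22) = -66)
W = 36 (W = -9*(-4 + 0*(-5)) = -9*(-4 + 0) = -9*(-4) = 36)
J(m) = -4*m/(-66 + m) (J(m) = -2*(m + m)/(m - 66) = -2*2*m/(-66 + m) = -4*m/(-66 + m))
-201*(J(-21) + T(W)) = -201*(-4*(-21)/(-66 - 21) + 36) = -201*(-4*(-21)/(-87) + 36) = -201*(-4*(-21)*(-1/87) + 36) = -201*(-28/29 + 36) = -201*1016/29 = -204216/29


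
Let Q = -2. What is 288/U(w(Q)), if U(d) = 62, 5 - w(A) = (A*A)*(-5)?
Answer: 144/31 ≈ 4.6452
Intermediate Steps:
w(A) = 5 + 5*A² (w(A) = 5 - A*A*(-5) = 5 - A²*(-5) = 5 - (-5)*A² = 5 + 5*A²)
288/U(w(Q)) = 288/62 = 288*(1/62) = 144/31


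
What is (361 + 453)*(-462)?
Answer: -376068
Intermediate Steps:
(361 + 453)*(-462) = 814*(-462) = -376068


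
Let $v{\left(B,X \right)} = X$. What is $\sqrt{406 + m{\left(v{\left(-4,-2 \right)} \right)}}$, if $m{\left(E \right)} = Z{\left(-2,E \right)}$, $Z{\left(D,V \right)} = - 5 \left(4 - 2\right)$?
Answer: $6 \sqrt{11} \approx 19.9$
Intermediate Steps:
$Z{\left(D,V \right)} = -10$ ($Z{\left(D,V \right)} = \left(-5\right) 2 = -10$)
$m{\left(E \right)} = -10$
$\sqrt{406 + m{\left(v{\left(-4,-2 \right)} \right)}} = \sqrt{406 - 10} = \sqrt{396} = 6 \sqrt{11}$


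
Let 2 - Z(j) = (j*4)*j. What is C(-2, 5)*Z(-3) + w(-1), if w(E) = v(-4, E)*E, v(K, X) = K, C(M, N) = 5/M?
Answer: 89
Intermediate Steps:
w(E) = -4*E
Z(j) = 2 - 4*j² (Z(j) = 2 - j*4*j = 2 - 4*j*j = 2 - 4*j²)
C(-2, 5)*Z(-3) + w(-1) = (5/(-2))*(2 - 4*(-3)²) - 4*(-1) = (5*(-½))*(2 - 4*9) + 4 = -5*(2 - 36)/2 + 4 = -5/2*(-34) + 4 = 85 + 4 = 89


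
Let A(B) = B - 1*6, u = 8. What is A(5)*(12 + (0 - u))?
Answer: -4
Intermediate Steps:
A(B) = -6 + B (A(B) = B - 6 = -6 + B)
A(5)*(12 + (0 - u)) = (-6 + 5)*(12 + (0 - 1*8)) = -(12 + (0 - 8)) = -(12 - 8) = -1*4 = -4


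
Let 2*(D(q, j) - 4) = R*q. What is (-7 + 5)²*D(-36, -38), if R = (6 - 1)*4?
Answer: -1424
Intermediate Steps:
R = 20 (R = 5*4 = 20)
D(q, j) = 4 + 10*q (D(q, j) = 4 + (20*q)/2 = 4 + 10*q)
(-7 + 5)²*D(-36, -38) = (-7 + 5)²*(4 + 10*(-36)) = (-2)²*(4 - 360) = 4*(-356) = -1424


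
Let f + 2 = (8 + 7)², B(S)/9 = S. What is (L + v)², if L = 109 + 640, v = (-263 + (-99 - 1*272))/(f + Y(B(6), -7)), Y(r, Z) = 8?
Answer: 29716588225/53361 ≈ 5.5690e+5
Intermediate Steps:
B(S) = 9*S
f = 223 (f = -2 + (8 + 7)² = -2 + 15² = -2 + 225 = 223)
v = -634/231 (v = (-263 + (-99 - 1*272))/(223 + 8) = (-263 + (-99 - 272))/231 = (-263 - 371)*(1/231) = -634*1/231 = -634/231 ≈ -2.7446)
L = 749
(L + v)² = (749 - 634/231)² = (172385/231)² = 29716588225/53361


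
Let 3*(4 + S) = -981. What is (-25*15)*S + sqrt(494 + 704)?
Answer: 124125 + sqrt(1198) ≈ 1.2416e+5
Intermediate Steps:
S = -331 (S = -4 + (1/3)*(-981) = -4 - 327 = -331)
(-25*15)*S + sqrt(494 + 704) = -25*15*(-331) + sqrt(494 + 704) = -375*(-331) + sqrt(1198) = 124125 + sqrt(1198)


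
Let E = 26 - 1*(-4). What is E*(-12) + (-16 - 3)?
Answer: -379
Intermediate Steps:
E = 30 (E = 26 + 4 = 30)
E*(-12) + (-16 - 3) = 30*(-12) + (-16 - 3) = -360 - 19 = -379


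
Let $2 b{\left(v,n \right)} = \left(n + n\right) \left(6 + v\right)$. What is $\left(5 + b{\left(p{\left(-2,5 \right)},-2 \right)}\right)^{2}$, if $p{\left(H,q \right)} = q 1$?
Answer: $289$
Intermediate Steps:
$p{\left(H,q \right)} = q$
$b{\left(v,n \right)} = n \left(6 + v\right)$ ($b{\left(v,n \right)} = \frac{\left(n + n\right) \left(6 + v\right)}{2} = \frac{2 n \left(6 + v\right)}{2} = n \left(6 + v\right)$)
$\left(5 + b{\left(p{\left(-2,5 \right)},-2 \right)}\right)^{2} = \left(5 - 2 \left(6 + 5\right)\right)^{2} = \left(5 - 22\right)^{2} = \left(-17\right)^{2} = 289$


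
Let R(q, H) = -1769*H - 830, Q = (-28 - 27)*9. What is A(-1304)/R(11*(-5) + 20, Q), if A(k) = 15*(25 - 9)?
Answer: 48/174965 ≈ 0.00027434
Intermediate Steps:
Q = -495 (Q = -55*9 = -495)
A(k) = 240 (A(k) = 15*16 = 240)
R(q, H) = -830 - 1769*H
A(-1304)/R(11*(-5) + 20, Q) = 240/(-830 - 1769*(-495)) = 240/(-830 + 875655) = 240/874825 = 240*(1/874825) = 48/174965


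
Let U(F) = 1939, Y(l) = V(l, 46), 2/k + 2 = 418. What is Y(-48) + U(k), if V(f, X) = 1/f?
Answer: 93071/48 ≈ 1939.0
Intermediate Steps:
k = 1/208 (k = 2/(-2 + 418) = 2/416 = 2*(1/416) = 1/208 ≈ 0.0048077)
Y(l) = 1/l
Y(-48) + U(k) = 1/(-48) + 1939 = -1/48 + 1939 = 93071/48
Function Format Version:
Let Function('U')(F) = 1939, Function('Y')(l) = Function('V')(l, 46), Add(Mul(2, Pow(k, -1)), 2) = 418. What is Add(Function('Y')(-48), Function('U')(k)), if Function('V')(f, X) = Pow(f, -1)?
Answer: Rational(93071, 48) ≈ 1939.0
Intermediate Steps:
k = Rational(1, 208) (k = Mul(2, Pow(Add(-2, 418), -1)) = Mul(2, Pow(416, -1)) = Mul(2, Rational(1, 416)) = Rational(1, 208) ≈ 0.0048077)
Function('Y')(l) = Pow(l, -1)
Add(Function('Y')(-48), Function('U')(k)) = Add(Pow(-48, -1), 1939) = Add(Rational(-1, 48), 1939) = Rational(93071, 48)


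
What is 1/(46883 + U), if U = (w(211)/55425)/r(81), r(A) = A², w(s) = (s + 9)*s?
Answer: 72728685/3409738948139 ≈ 2.1330e-5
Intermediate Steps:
w(s) = s*(9 + s) (w(s) = (9 + s)*s = s*(9 + s))
U = 9284/72728685 (U = ((211*(9 + 211))/55425)/(81²) = ((211*220)*(1/55425))/6561 = (46420*(1/55425))*(1/6561) = (9284/11085)*(1/6561) = 9284/72728685 ≈ 0.00012765)
1/(46883 + U) = 1/(46883 + 9284/72728685) = 1/(3409738948139/72728685) = 72728685/3409738948139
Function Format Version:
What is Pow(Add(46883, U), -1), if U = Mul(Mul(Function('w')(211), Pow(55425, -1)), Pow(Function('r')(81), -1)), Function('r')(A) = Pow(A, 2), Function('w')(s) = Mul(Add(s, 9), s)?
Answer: Rational(72728685, 3409738948139) ≈ 2.1330e-5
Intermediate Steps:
Function('w')(s) = Mul(s, Add(9, s)) (Function('w')(s) = Mul(Add(9, s), s) = Mul(s, Add(9, s)))
U = Rational(9284, 72728685) (U = Mul(Mul(Mul(211, Add(9, 211)), Pow(55425, -1)), Pow(Pow(81, 2), -1)) = Mul(Mul(Mul(211, 220), Rational(1, 55425)), Pow(6561, -1)) = Mul(Mul(46420, Rational(1, 55425)), Rational(1, 6561)) = Mul(Rational(9284, 11085), Rational(1, 6561)) = Rational(9284, 72728685) ≈ 0.00012765)
Pow(Add(46883, U), -1) = Pow(Add(46883, Rational(9284, 72728685)), -1) = Pow(Rational(3409738948139, 72728685), -1) = Rational(72728685, 3409738948139)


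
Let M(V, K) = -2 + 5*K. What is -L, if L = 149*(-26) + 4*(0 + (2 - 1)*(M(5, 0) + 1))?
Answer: 3878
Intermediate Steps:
L = -3878 (L = 149*(-26) + 4*(0 + (2 - 1)*((-2 + 5*0) + 1)) = -3874 + 4*(0 + 1*((-2 + 0) + 1)) = -3874 + 4*(0 + 1*(-2 + 1)) = -3874 + 4*(0 + 1*(-1)) = -3874 + 4*(0 - 1) = -3874 + 4*(-1) = -3874 - 4 = -3878)
-L = -1*(-3878) = 3878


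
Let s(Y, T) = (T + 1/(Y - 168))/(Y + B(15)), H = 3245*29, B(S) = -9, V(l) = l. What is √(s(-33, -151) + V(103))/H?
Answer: √4306559/18915105 ≈ 0.00010971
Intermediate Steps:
H = 94105
s(Y, T) = (T + 1/(-168 + Y))/(-9 + Y) (s(Y, T) = (T + 1/(Y - 168))/(Y - 9) = (T + 1/(-168 + Y))/(-9 + Y))
√(s(-33, -151) + V(103))/H = √((1 - 168*(-151) - 151*(-33))/(1512 + (-33)² - 177*(-33)) + 103)/94105 = √((1 + 25368 + 4983)/(1512 + 1089 + 5841) + 103)*(1/94105) = √(30352/8442 + 103)*(1/94105) = √((1/8442)*30352 + 103)*(1/94105) = √(2168/603 + 103)*(1/94105) = √(64277/603)*(1/94105) = (√4306559/201)*(1/94105) = √4306559/18915105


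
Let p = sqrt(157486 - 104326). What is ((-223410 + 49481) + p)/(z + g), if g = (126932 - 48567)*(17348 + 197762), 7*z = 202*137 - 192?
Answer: -173929/16857099076 + sqrt(13290)/8428549538 ≈ -1.0304e-5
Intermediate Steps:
z = 3926 (z = (202*137 - 192)/7 = (27674 - 192)/7 = (1/7)*27482 = 3926)
p = 2*sqrt(13290) (p = sqrt(53160) = 2*sqrt(13290) ≈ 230.56)
g = 16857095150 (g = 78365*215110 = 16857095150)
((-223410 + 49481) + p)/(z + g) = ((-223410 + 49481) + 2*sqrt(13290))/(3926 + 16857095150) = (-173929 + 2*sqrt(13290))/16857099076 = (-173929 + 2*sqrt(13290))*(1/16857099076) = -173929/16857099076 + sqrt(13290)/8428549538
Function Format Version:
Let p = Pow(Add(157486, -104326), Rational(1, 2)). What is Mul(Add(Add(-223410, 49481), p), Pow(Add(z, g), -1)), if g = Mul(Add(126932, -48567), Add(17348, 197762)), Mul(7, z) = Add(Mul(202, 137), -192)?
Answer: Add(Rational(-173929, 16857099076), Mul(Rational(1, 8428549538), Pow(13290, Rational(1, 2)))) ≈ -1.0304e-5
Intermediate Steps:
z = 3926 (z = Mul(Rational(1, 7), Add(Mul(202, 137), -192)) = Mul(Rational(1, 7), Add(27674, -192)) = Mul(Rational(1, 7), 27482) = 3926)
p = Mul(2, Pow(13290, Rational(1, 2))) (p = Pow(53160, Rational(1, 2)) = Mul(2, Pow(13290, Rational(1, 2))) ≈ 230.56)
g = 16857095150 (g = Mul(78365, 215110) = 16857095150)
Mul(Add(Add(-223410, 49481), p), Pow(Add(z, g), -1)) = Mul(Add(Add(-223410, 49481), Mul(2, Pow(13290, Rational(1, 2)))), Pow(Add(3926, 16857095150), -1)) = Mul(Add(-173929, Mul(2, Pow(13290, Rational(1, 2)))), Pow(16857099076, -1)) = Mul(Add(-173929, Mul(2, Pow(13290, Rational(1, 2)))), Rational(1, 16857099076)) = Add(Rational(-173929, 16857099076), Mul(Rational(1, 8428549538), Pow(13290, Rational(1, 2))))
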